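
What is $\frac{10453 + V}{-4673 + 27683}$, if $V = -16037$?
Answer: $- \frac{2792}{11505} \approx -0.24268$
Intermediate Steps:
$\frac{10453 + V}{-4673 + 27683} = \frac{10453 - 16037}{-4673 + 27683} = - \frac{5584}{23010} = \left(-5584\right) \frac{1}{23010} = - \frac{2792}{11505}$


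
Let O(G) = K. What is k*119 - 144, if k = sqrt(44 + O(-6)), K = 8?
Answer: -144 + 238*sqrt(13) ≈ 714.12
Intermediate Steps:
O(G) = 8
k = 2*sqrt(13) (k = sqrt(44 + 8) = sqrt(52) = 2*sqrt(13) ≈ 7.2111)
k*119 - 144 = (2*sqrt(13))*119 - 144 = 238*sqrt(13) - 144 = -144 + 238*sqrt(13)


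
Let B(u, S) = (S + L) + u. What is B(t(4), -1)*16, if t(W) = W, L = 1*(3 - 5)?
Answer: 16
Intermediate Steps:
L = -2 (L = 1*(-2) = -2)
B(u, S) = -2 + S + u (B(u, S) = (S - 2) + u = (-2 + S) + u = -2 + S + u)
B(t(4), -1)*16 = (-2 - 1 + 4)*16 = 1*16 = 16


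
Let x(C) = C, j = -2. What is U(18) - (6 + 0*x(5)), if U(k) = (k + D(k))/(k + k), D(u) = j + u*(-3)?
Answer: -127/18 ≈ -7.0556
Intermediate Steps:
D(u) = -2 - 3*u (D(u) = -2 + u*(-3) = -2 - 3*u)
U(k) = (-2 - 2*k)/(2*k) (U(k) = (k + (-2 - 3*k))/(k + k) = (-2 - 2*k)/((2*k)) = (-2 - 2*k)*(1/(2*k)) = (-2 - 2*k)/(2*k))
U(18) - (6 + 0*x(5)) = (-1 - 1*18)/18 - (6 + 0*5) = (-1 - 18)/18 - (6 + 0) = (1/18)*(-19) - 1*6 = -19/18 - 6 = -127/18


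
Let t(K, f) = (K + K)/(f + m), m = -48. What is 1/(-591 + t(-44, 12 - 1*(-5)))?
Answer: -31/18233 ≈ -0.0017002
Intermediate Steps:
t(K, f) = 2*K/(-48 + f) (t(K, f) = (K + K)/(f - 48) = (2*K)/(-48 + f) = 2*K/(-48 + f))
1/(-591 + t(-44, 12 - 1*(-5))) = 1/(-591 + 2*(-44)/(-48 + (12 - 1*(-5)))) = 1/(-591 + 2*(-44)/(-48 + (12 + 5))) = 1/(-591 + 2*(-44)/(-48 + 17)) = 1/(-591 + 2*(-44)/(-31)) = 1/(-591 + 2*(-44)*(-1/31)) = 1/(-591 + 88/31) = 1/(-18233/31) = -31/18233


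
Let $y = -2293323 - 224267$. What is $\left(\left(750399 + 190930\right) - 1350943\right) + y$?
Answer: $-2927204$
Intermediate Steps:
$y = -2517590$
$\left(\left(750399 + 190930\right) - 1350943\right) + y = \left(\left(750399 + 190930\right) - 1350943\right) - 2517590 = \left(941329 - 1350943\right) - 2517590 = -409614 - 2517590 = -2927204$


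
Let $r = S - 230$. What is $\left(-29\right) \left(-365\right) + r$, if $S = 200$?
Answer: $10555$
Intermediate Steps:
$r = -30$ ($r = 200 - 230 = -30$)
$\left(-29\right) \left(-365\right) + r = \left(-29\right) \left(-365\right) - 30 = 10585 - 30 = 10555$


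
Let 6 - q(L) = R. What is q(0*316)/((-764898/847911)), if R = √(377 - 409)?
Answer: -847911/127483 + 565274*I*√2/127483 ≈ -6.6512 + 6.2708*I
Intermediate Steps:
R = 4*I*√2 (R = √(-32) = 4*I*√2 ≈ 5.6569*I)
q(L) = 6 - 4*I*√2
q(0*316)/((-764898/847911)) = (6 - 4*I*√2)/((-764898/847911)) = (6 - 4*I*√2)/((-764898*1/847911)) = (6 - 4*I*√2)/(-254966/282637) = (6 - 4*I*√2)*(-282637/254966) = -847911/127483 + 565274*I*√2/127483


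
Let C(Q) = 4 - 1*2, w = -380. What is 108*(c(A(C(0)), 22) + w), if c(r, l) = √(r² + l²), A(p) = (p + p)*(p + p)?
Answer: -41040 + 216*√185 ≈ -38102.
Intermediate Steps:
C(Q) = 2 (C(Q) = 4 - 2 = 2)
A(p) = 4*p² (A(p) = (2*p)*(2*p) = 4*p²)
c(r, l) = √(l² + r²)
108*(c(A(C(0)), 22) + w) = 108*(√(22² + (4*2²)²) - 380) = 108*(√(484 + (4*4)²) - 380) = 108*(√(484 + 16²) - 380) = 108*(√(484 + 256) - 380) = 108*(√740 - 380) = 108*(2*√185 - 380) = 108*(-380 + 2*√185) = -41040 + 216*√185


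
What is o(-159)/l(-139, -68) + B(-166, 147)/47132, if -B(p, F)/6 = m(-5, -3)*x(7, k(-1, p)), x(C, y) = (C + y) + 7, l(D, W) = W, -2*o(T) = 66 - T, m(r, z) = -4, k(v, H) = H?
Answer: 2527143/1602488 ≈ 1.5770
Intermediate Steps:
o(T) = -33 + T/2 (o(T) = -(66 - T)/2 = -33 + T/2)
x(C, y) = 7 + C + y
B(p, F) = 336 + 24*p (B(p, F) = -(-24)*(7 + 7 + p) = -(-24)*(14 + p) = -6*(-56 - 4*p) = 336 + 24*p)
o(-159)/l(-139, -68) + B(-166, 147)/47132 = (-33 + (½)*(-159))/(-68) + (336 + 24*(-166))/47132 = (-33 - 159/2)*(-1/68) + (336 - 3984)*(1/47132) = -225/2*(-1/68) - 3648*1/47132 = 225/136 - 912/11783 = 2527143/1602488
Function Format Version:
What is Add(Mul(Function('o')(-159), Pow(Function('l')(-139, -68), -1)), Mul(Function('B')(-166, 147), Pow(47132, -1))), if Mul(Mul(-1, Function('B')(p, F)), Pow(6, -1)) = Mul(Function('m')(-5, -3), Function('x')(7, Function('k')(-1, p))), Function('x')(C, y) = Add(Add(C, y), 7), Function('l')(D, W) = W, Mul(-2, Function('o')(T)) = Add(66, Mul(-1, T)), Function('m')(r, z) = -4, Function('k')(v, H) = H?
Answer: Rational(2527143, 1602488) ≈ 1.5770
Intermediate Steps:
Function('o')(T) = Add(-33, Mul(Rational(1, 2), T)) (Function('o')(T) = Mul(Rational(-1, 2), Add(66, Mul(-1, T))) = Add(-33, Mul(Rational(1, 2), T)))
Function('x')(C, y) = Add(7, C, y)
Function('B')(p, F) = Add(336, Mul(24, p)) (Function('B')(p, F) = Mul(-6, Mul(-4, Add(7, 7, p))) = Mul(-6, Mul(-4, Add(14, p))) = Mul(-6, Add(-56, Mul(-4, p))) = Add(336, Mul(24, p)))
Add(Mul(Function('o')(-159), Pow(Function('l')(-139, -68), -1)), Mul(Function('B')(-166, 147), Pow(47132, -1))) = Add(Mul(Add(-33, Mul(Rational(1, 2), -159)), Pow(-68, -1)), Mul(Add(336, Mul(24, -166)), Pow(47132, -1))) = Add(Mul(Add(-33, Rational(-159, 2)), Rational(-1, 68)), Mul(Add(336, -3984), Rational(1, 47132))) = Add(Mul(Rational(-225, 2), Rational(-1, 68)), Mul(-3648, Rational(1, 47132))) = Add(Rational(225, 136), Rational(-912, 11783)) = Rational(2527143, 1602488)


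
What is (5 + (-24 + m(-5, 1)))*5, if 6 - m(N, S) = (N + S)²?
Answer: -145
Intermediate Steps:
m(N, S) = 6 - (N + S)²
(5 + (-24 + m(-5, 1)))*5 = (5 + (-24 + (6 - (-5 + 1)²)))*5 = (5 + (-24 + (6 - 1*(-4)²)))*5 = (5 + (-24 + (6 - 1*16)))*5 = (5 + (-24 + (6 - 16)))*5 = (5 + (-24 - 10))*5 = (5 - 34)*5 = -29*5 = -145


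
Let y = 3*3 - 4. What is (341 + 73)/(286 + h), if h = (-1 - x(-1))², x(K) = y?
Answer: 9/7 ≈ 1.2857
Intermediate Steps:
y = 5 (y = 9 - 4 = 5)
x(K) = 5
h = 36 (h = (-1 - 1*5)² = (-1 - 5)² = (-6)² = 36)
(341 + 73)/(286 + h) = (341 + 73)/(286 + 36) = 414/322 = 414*(1/322) = 9/7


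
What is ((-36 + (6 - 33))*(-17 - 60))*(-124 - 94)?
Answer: -1057518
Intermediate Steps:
((-36 + (6 - 33))*(-17 - 60))*(-124 - 94) = ((-36 - 27)*(-77))*(-218) = -63*(-77)*(-218) = 4851*(-218) = -1057518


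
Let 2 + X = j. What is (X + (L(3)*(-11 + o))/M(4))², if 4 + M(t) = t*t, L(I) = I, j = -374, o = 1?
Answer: 573049/4 ≈ 1.4326e+5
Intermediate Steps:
M(t) = -4 + t² (M(t) = -4 + t*t = -4 + t²)
X = -376 (X = -2 - 374 = -376)
(X + (L(3)*(-11 + o))/M(4))² = (-376 + (3*(-11 + 1))/(-4 + 4²))² = (-376 + (3*(-10))/(-4 + 16))² = (-376 - 30/12)² = (-376 - 30*1/12)² = (-376 - 5/2)² = (-757/2)² = 573049/4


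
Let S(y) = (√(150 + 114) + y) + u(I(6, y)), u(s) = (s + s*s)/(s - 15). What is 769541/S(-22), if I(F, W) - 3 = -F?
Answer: -154677741/2113 - 13851738*√66/2113 ≈ -1.2646e+5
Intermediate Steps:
I(F, W) = 3 - F
u(s) = (s + s²)/(-15 + s)
S(y) = -⅓ + y + 2*√66 (S(y) = (√(150 + 114) + y) + (3 - 1*6)*(1 + (3 - 1*6))/(-15 + (3 - 1*6)) = (√264 + y) + (3 - 6)*(1 + (3 - 6))/(-15 + (3 - 6)) = (2*√66 + y) - 3*(1 - 3)/(-15 - 3) = (y + 2*√66) - 3*(-2)/(-18) = (y + 2*√66) - 3*(-1/18)*(-2) = (y + 2*√66) - ⅓ = -⅓ + y + 2*√66)
769541/S(-22) = 769541/(-⅓ - 22 + 2*√66) = 769541/(-67/3 + 2*√66)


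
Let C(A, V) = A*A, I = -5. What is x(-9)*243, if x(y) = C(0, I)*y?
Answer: 0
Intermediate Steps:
C(A, V) = A**2
x(y) = 0 (x(y) = 0**2*y = 0*y = 0)
x(-9)*243 = 0*243 = 0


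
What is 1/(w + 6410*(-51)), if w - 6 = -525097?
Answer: -1/852001 ≈ -1.1737e-6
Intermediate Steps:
w = -525091 (w = 6 - 525097 = -525091)
1/(w + 6410*(-51)) = 1/(-525091 + 6410*(-51)) = 1/(-525091 - 326910) = 1/(-852001) = -1/852001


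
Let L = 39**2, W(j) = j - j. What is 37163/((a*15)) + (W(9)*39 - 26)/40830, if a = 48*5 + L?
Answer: 10111190/7190163 ≈ 1.4063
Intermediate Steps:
W(j) = 0
L = 1521
a = 1761 (a = 48*5 + 1521 = 240 + 1521 = 1761)
37163/((a*15)) + (W(9)*39 - 26)/40830 = 37163/((1761*15)) + (0*39 - 26)/40830 = 37163/26415 + (0 - 26)*(1/40830) = 37163*(1/26415) - 26*1/40830 = 37163/26415 - 13/20415 = 10111190/7190163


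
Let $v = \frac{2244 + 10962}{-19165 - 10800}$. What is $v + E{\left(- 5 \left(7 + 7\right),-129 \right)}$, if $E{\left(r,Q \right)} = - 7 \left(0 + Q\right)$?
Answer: $\frac{27045189}{29965} \approx 902.56$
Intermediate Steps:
$E{\left(r,Q \right)} = - 7 Q$
$v = - \frac{13206}{29965}$ ($v = \frac{13206}{-29965} = 13206 \left(- \frac{1}{29965}\right) = - \frac{13206}{29965} \approx -0.44071$)
$v + E{\left(- 5 \left(7 + 7\right),-129 \right)} = - \frac{13206}{29965} - -903 = - \frac{13206}{29965} + 903 = \frac{27045189}{29965}$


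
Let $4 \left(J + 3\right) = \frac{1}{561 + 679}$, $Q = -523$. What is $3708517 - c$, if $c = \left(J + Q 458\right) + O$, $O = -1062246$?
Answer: $\frac{24851087999}{4960} \approx 5.0103 \cdot 10^{6}$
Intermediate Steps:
$J = - \frac{14879}{4960}$ ($J = -3 + \frac{1}{4 \left(561 + 679\right)} = -3 + \frac{1}{4 \cdot 1240} = -3 + \frac{1}{4} \cdot \frac{1}{1240} = -3 + \frac{1}{4960} = - \frac{14879}{4960} \approx -2.9998$)
$c = - \frac{6456843679}{4960}$ ($c = \left(- \frac{14879}{4960} - 239534\right) - 1062246 = - \frac{1188103519}{4960} - 1062246 = - \frac{6456843679}{4960} \approx -1.3018 \cdot 10^{6}$)
$3708517 - c = 3708517 - - \frac{6456843679}{4960} = 3708517 + \frac{6456843679}{4960} = \frac{24851087999}{4960}$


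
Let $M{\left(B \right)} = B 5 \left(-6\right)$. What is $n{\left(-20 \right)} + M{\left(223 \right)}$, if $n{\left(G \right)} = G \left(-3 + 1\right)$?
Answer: $-6650$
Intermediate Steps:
$M{\left(B \right)} = - 30 B$ ($M{\left(B \right)} = 5 B \left(-6\right) = - 30 B$)
$n{\left(G \right)} = - 2 G$ ($n{\left(G \right)} = G \left(-2\right) = - 2 G$)
$n{\left(-20 \right)} + M{\left(223 \right)} = \left(-2\right) \left(-20\right) - 6690 = 40 - 6690 = -6650$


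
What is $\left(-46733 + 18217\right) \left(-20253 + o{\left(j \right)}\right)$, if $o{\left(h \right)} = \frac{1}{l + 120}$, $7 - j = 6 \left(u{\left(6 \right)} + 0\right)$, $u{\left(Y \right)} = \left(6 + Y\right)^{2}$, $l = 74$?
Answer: $\frac{56020836898}{97} \approx 5.7753 \cdot 10^{8}$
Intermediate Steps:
$j = -857$ ($j = 7 - 6 \left(\left(6 + 6\right)^{2} + 0\right) = 7 - 6 \left(12^{2} + 0\right) = 7 - 6 \left(144 + 0\right) = 7 - 6 \cdot 144 = 7 - 864 = -857$)
$o{\left(h \right)} = \frac{1}{194}$ ($o{\left(h \right)} = \frac{1}{74 + 120} = \frac{1}{194}$)
$\left(-46733 + 18217\right) \left(-20253 + o{\left(j \right)}\right) = \left(-46733 + 18217\right) \left(-20253 + \frac{1}{194}\right) = \left(-28516\right) \left(- \frac{3929081}{194}\right) = \frac{56020836898}{97}$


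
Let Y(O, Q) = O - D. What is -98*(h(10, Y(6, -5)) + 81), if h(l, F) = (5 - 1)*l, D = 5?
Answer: -11858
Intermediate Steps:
Y(O, Q) = -5 + O (Y(O, Q) = O - 1*5 = O - 5 = -5 + O)
h(l, F) = 4*l
-98*(h(10, Y(6, -5)) + 81) = -98*(4*10 + 81) = -98*(40 + 81) = -98*121 = -11858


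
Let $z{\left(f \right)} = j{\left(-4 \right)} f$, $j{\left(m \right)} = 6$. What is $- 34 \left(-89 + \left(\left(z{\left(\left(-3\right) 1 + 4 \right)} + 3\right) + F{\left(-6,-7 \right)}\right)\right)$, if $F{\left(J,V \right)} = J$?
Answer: $2924$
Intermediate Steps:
$z{\left(f \right)} = 6 f$
$- 34 \left(-89 + \left(\left(z{\left(\left(-3\right) 1 + 4 \right)} + 3\right) + F{\left(-6,-7 \right)}\right)\right) = - 34 \left(-89 - \left(3 - 6 \left(\left(-3\right) 1 + 4\right)\right)\right) = - 34 \left(-89 - \left(3 - 6 \left(-3 + 4\right)\right)\right) = - 34 \left(-89 + \left(\left(6 \cdot 1 + 3\right) - 6\right)\right) = - 34 \left(-89 + \left(\left(6 + 3\right) - 6\right)\right) = - 34 \left(-89 + \left(9 - 6\right)\right) = - 34 \left(-89 + 3\right) = \left(-34\right) \left(-86\right) = 2924$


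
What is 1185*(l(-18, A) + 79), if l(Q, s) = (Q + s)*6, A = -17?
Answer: -155235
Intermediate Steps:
l(Q, s) = 6*Q + 6*s
1185*(l(-18, A) + 79) = 1185*((6*(-18) + 6*(-17)) + 79) = 1185*((-108 - 102) + 79) = 1185*(-210 + 79) = 1185*(-131) = -155235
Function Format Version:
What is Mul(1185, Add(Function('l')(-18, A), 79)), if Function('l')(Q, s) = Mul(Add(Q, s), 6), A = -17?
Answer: -155235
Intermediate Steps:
Function('l')(Q, s) = Add(Mul(6, Q), Mul(6, s))
Mul(1185, Add(Function('l')(-18, A), 79)) = Mul(1185, Add(Add(Mul(6, -18), Mul(6, -17)), 79)) = Mul(1185, Add(Add(-108, -102), 79)) = Mul(1185, Add(-210, 79)) = Mul(1185, -131) = -155235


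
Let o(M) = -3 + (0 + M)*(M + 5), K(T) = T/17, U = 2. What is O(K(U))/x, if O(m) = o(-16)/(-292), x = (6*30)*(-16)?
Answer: 173/840960 ≈ 0.00020572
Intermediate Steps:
K(T) = T/17 (K(T) = T*(1/17) = T/17)
o(M) = -3 + M*(5 + M)
x = -2880 (x = 180*(-16) = -2880)
O(m) = -173/292 (O(m) = (-3 + (-16)² + 5*(-16))/(-292) = (-3 + 256 - 80)*(-1/292) = 173*(-1/292) = -173/292)
O(K(U))/x = -173/292/(-2880) = -173/292*(-1/2880) = 173/840960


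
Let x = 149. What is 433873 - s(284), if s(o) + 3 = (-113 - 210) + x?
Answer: 434050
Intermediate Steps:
s(o) = -177 (s(o) = -3 + ((-113 - 210) + 149) = -3 + (-323 + 149) = -3 - 174 = -177)
433873 - s(284) = 433873 - 1*(-177) = 433873 + 177 = 434050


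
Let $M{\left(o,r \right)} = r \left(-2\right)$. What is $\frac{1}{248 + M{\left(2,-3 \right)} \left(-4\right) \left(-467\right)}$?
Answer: $\frac{1}{11456} \approx 8.7291 \cdot 10^{-5}$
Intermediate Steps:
$M{\left(o,r \right)} = - 2 r$
$\frac{1}{248 + M{\left(2,-3 \right)} \left(-4\right) \left(-467\right)} = \frac{1}{248 + \left(-2\right) \left(-3\right) \left(-4\right) \left(-467\right)} = \frac{1}{248 + 6 \left(-4\right) \left(-467\right)} = \frac{1}{248 - -11208} = \frac{1}{248 + 11208} = \frac{1}{11456}$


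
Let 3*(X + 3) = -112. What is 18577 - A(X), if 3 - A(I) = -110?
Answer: 18464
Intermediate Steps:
X = -121/3 (X = -3 + (⅓)*(-112) = -3 - 112/3 = -121/3 ≈ -40.333)
A(I) = 113 (A(I) = 3 - 1*(-110) = 3 + 110 = 113)
18577 - A(X) = 18577 - 1*113 = 18577 - 113 = 18464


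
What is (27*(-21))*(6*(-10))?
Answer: 34020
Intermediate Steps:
(27*(-21))*(6*(-10)) = -567*(-60) = 34020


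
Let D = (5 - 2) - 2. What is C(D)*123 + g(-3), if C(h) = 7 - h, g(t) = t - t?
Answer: 738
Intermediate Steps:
D = 1 (D = 3 - 2 = 1)
g(t) = 0
C(D)*123 + g(-3) = (7 - 1*1)*123 + 0 = (7 - 1)*123 + 0 = 6*123 + 0 = 738 + 0 = 738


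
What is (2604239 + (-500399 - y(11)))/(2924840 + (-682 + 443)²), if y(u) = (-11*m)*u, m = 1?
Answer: 2103961/2981961 ≈ 0.70556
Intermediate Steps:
y(u) = -11*u (y(u) = (-11*1)*u = -11*u)
(2604239 + (-500399 - y(11)))/(2924840 + (-682 + 443)²) = (2604239 + (-500399 - (-11)*11))/(2924840 + (-682 + 443)²) = (2604239 + (-500399 - 1*(-121)))/(2924840 + (-239)²) = (2604239 + (-500399 + 121))/(2924840 + 57121) = (2604239 - 500278)/2981961 = 2103961*(1/2981961) = 2103961/2981961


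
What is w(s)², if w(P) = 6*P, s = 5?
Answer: 900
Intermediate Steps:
w(s)² = (6*5)² = 30² = 900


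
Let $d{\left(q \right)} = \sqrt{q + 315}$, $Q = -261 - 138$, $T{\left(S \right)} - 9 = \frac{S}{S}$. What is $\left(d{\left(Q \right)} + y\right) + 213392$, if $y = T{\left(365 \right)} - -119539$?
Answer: $332941 + 2 i \sqrt{21} \approx 3.3294 \cdot 10^{5} + 9.1651 i$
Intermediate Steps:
$T{\left(S \right)} = 10$ ($T{\left(S \right)} = 9 + \frac{S}{S} = 9 + 1 = 10$)
$Q = -399$
$y = 119549$ ($y = 10 - -119539 = 10 + 119539 = 119549$)
$d{\left(q \right)} = \sqrt{315 + q}$
$\left(d{\left(Q \right)} + y\right) + 213392 = \left(\sqrt{315 - 399} + 119549\right) + 213392 = \left(\sqrt{-84} + 119549\right) + 213392 = \left(2 i \sqrt{21} + 119549\right) + 213392 = \left(119549 + 2 i \sqrt{21}\right) + 213392 = 332941 + 2 i \sqrt{21}$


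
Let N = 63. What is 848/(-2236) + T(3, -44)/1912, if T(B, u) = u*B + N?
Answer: -443915/1068808 ≈ -0.41534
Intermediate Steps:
T(B, u) = 63 + B*u (T(B, u) = u*B + 63 = B*u + 63 = 63 + B*u)
848/(-2236) + T(3, -44)/1912 = 848/(-2236) + (63 + 3*(-44))/1912 = 848*(-1/2236) + (63 - 132)*(1/1912) = -212/559 - 69*1/1912 = -212/559 - 69/1912 = -443915/1068808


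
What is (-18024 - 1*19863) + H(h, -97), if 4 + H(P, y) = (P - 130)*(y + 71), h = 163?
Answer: -38749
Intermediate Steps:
H(P, y) = -4 + (-130 + P)*(71 + y) (H(P, y) = -4 + (P - 130)*(y + 71) = -4 + (-130 + P)*(71 + y))
(-18024 - 1*19863) + H(h, -97) = (-18024 - 1*19863) + (-9234 - 130*(-97) + 71*163 + 163*(-97)) = (-18024 - 19863) + (-9234 + 12610 + 11573 - 15811) = -37887 - 862 = -38749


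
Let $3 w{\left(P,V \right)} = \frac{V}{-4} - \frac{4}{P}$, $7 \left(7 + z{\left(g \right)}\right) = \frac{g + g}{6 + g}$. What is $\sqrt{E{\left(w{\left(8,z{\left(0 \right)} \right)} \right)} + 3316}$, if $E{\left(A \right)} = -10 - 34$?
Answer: $2 \sqrt{818} \approx 57.201$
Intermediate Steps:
$z{\left(g \right)} = -7 + \frac{2 g}{7 \left(6 + g\right)}$ ($z{\left(g \right)} = -7 + \frac{\left(g + g\right) \frac{1}{6 + g}}{7} = -7 + \frac{2 g \frac{1}{6 + g}}{7} = -7 + \frac{2 g}{7 \left(6 + g\right)}$)
$w{\left(P,V \right)} = - \frac{4}{3 P} - \frac{V}{12}$ ($w{\left(P,V \right)} = \frac{\frac{V}{-4} - \frac{4}{P}}{3} = \frac{V \left(- \frac{1}{4}\right) - \frac{4}{P}}{3} = \frac{- \frac{V}{4} - \frac{4}{P}}{3} = \frac{- \frac{4}{P} - \frac{V}{4}}{3} = - \frac{4}{3 P} - \frac{V}{12}$)
$E{\left(A \right)} = -44$
$\sqrt{E{\left(w{\left(8,z{\left(0 \right)} \right)} \right)} + 3316} = \sqrt{-44 + 3316} = \sqrt{3272} = 2 \sqrt{818}$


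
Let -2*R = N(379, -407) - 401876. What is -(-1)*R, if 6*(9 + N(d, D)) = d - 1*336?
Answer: 2411267/12 ≈ 2.0094e+5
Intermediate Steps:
N(d, D) = -65 + d/6 (N(d, D) = -9 + (d - 1*336)/6 = -9 + (d - 336)/6 = -9 + (-336 + d)/6 = -9 + (-56 + d/6) = -65 + d/6)
R = 2411267/12 (R = -((-65 + (⅙)*379) - 401876)/2 = -((-65 + 379/6) - 401876)/2 = -(-11/6 - 401876)/2 = -½*(-2411267/6) = 2411267/12 ≈ 2.0094e+5)
-(-1)*R = -(-1)*2411267/12 = -1*(-2411267/12) = 2411267/12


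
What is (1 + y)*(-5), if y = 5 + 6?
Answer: -60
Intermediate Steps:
y = 11
(1 + y)*(-5) = (1 + 11)*(-5) = 12*(-5) = -60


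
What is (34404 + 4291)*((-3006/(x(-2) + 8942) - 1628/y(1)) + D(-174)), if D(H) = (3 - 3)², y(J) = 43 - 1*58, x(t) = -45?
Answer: 111745170014/26691 ≈ 4.1866e+6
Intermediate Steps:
y(J) = -15 (y(J) = 43 - 58 = -15)
D(H) = 0 (D(H) = 0² = 0)
(34404 + 4291)*((-3006/(x(-2) + 8942) - 1628/y(1)) + D(-174)) = (34404 + 4291)*((-3006/(-45 + 8942) - 1628/(-15)) + 0) = 38695*((-3006/8897 - 1628*(-1/15)) + 0) = 38695*((-3006*1/8897 + 1628/15) + 0) = 38695*((-3006/8897 + 1628/15) + 0) = 38695*(14439226/133455 + 0) = 38695*(14439226/133455) = 111745170014/26691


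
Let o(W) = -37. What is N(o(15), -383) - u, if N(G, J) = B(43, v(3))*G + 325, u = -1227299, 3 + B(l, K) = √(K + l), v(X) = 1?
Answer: 1227735 - 74*√11 ≈ 1.2275e+6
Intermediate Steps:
B(l, K) = -3 + √(K + l)
N(G, J) = 325 + G*(-3 + 2*√11) (N(G, J) = (-3 + √(1 + 43))*G + 325 = (-3 + √44)*G + 325 = (-3 + 2*√11)*G + 325 = G*(-3 + 2*√11) + 325 = 325 + G*(-3 + 2*√11))
N(o(15), -383) - u = (325 - 1*(-37)*(3 - 2*√11)) - 1*(-1227299) = (325 + (111 - 74*√11)) + 1227299 = (436 - 74*√11) + 1227299 = 1227735 - 74*√11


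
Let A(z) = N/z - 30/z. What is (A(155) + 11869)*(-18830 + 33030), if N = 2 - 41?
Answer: 5224537840/31 ≈ 1.6853e+8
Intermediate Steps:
N = -39
A(z) = -69/z (A(z) = -39/z - 30/z = -69/z)
(A(155) + 11869)*(-18830 + 33030) = (-69/155 + 11869)*(-18830 + 33030) = (-69*1/155 + 11869)*14200 = (-69/155 + 11869)*14200 = (1839626/155)*14200 = 5224537840/31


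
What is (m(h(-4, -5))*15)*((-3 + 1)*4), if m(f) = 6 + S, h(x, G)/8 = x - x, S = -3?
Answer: -360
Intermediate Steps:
h(x, G) = 0 (h(x, G) = 8*(x - x) = 8*0 = 0)
m(f) = 3 (m(f) = 6 - 3 = 3)
(m(h(-4, -5))*15)*((-3 + 1)*4) = (3*15)*((-3 + 1)*4) = 45*(-2*4) = 45*(-8) = -360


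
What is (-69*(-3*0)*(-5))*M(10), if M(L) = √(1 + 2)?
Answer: 0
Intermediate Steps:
M(L) = √3
(-69*(-3*0)*(-5))*M(10) = (-69*(-3*0)*(-5))*√3 = (-0*(-5))*√3 = (-69*0)*√3 = 0*√3 = 0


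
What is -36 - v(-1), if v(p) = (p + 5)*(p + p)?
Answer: -28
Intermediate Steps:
v(p) = 2*p*(5 + p) (v(p) = (5 + p)*(2*p) = 2*p*(5 + p))
-36 - v(-1) = -36 - 2*(-1)*(5 - 1) = -36 - 2*(-1)*4 = -36 - 1*(-8) = -36 + 8 = -28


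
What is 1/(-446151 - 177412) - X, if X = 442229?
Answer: -275757641928/623563 ≈ -4.4223e+5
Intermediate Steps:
1/(-446151 - 177412) - X = 1/(-446151 - 177412) - 1*442229 = 1/(-623563) - 442229 = -1/623563 - 442229 = -275757641928/623563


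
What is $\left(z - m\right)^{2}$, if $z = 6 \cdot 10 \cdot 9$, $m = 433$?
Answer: $11449$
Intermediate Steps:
$z = 540$ ($z = 60 \cdot 9 = 540$)
$\left(z - m\right)^{2} = \left(540 - 433\right)^{2} = 107^{2} = 11449$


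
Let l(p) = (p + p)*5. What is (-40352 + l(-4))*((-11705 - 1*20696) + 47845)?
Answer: -623814048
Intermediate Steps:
l(p) = 10*p (l(p) = (2*p)*5 = 10*p)
(-40352 + l(-4))*((-11705 - 1*20696) + 47845) = (-40352 + 10*(-4))*((-11705 - 1*20696) + 47845) = (-40352 - 40)*((-11705 - 20696) + 47845) = -40392*(-32401 + 47845) = -40392*15444 = -623814048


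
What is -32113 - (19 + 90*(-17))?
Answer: -30602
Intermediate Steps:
-32113 - (19 + 90*(-17)) = -32113 - (19 - 1530) = -32113 - 1*(-1511) = -32113 + 1511 = -30602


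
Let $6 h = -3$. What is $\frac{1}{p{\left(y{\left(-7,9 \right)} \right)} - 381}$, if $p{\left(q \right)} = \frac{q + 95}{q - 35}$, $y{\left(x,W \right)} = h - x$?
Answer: $- \frac{57}{21920} \approx -0.0026004$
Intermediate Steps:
$h = - \frac{1}{2}$ ($h = \frac{1}{6} \left(-3\right) = - \frac{1}{2} \approx -0.5$)
$y{\left(x,W \right)} = - \frac{1}{2} - x$
$p{\left(q \right)} = \frac{95 + q}{-35 + q}$
$\frac{1}{p{\left(y{\left(-7,9 \right)} \right)} - 381} = \frac{1}{\frac{95 - - \frac{13}{2}}{-35 - - \frac{13}{2}} - 381} = \frac{1}{\frac{95 + \left(- \frac{1}{2} + 7\right)}{-35 + \left(- \frac{1}{2} + 7\right)} - 381} = \frac{1}{\frac{95 + \frac{13}{2}}{-35 + \frac{13}{2}} - 381} = \frac{1}{\frac{1}{- \frac{57}{2}} \cdot \frac{203}{2} - 381} = \frac{1}{\left(- \frac{2}{57}\right) \frac{203}{2} - 381} = \frac{1}{- \frac{203}{57} - 381} = \frac{1}{- \frac{21920}{57}} = - \frac{57}{21920}$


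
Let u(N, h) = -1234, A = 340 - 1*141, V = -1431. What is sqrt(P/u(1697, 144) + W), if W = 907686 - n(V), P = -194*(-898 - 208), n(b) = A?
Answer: sqrt(345404125549)/617 ≈ 952.53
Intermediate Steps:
A = 199 (A = 340 - 141 = 199)
n(b) = 199
P = 214564 (P = -194*(-1106) = 214564)
W = 907487 (W = 907686 - 1*199 = 907686 - 199 = 907487)
sqrt(P/u(1697, 144) + W) = sqrt(214564/(-1234) + 907487) = sqrt(214564*(-1/1234) + 907487) = sqrt(-107282/617 + 907487) = sqrt(559812197/617) = sqrt(345404125549)/617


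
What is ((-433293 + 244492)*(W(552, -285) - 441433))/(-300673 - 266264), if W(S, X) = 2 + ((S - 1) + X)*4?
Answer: -27713909989/188979 ≈ -1.4665e+5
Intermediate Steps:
W(S, X) = -2 + 4*S + 4*X (W(S, X) = 2 + ((-1 + S) + X)*4 = 2 + (-1 + S + X)*4 = 2 + (-4 + 4*S + 4*X) = -2 + 4*S + 4*X)
((-433293 + 244492)*(W(552, -285) - 441433))/(-300673 - 266264) = ((-433293 + 244492)*((-2 + 4*552 + 4*(-285)) - 441433))/(-300673 - 266264) = -188801*((-2 + 2208 - 1140) - 441433)/(-566937) = -188801*(1066 - 441433)*(-1/566937) = -188801*(-440367)*(-1/566937) = 83141729967*(-1/566937) = -27713909989/188979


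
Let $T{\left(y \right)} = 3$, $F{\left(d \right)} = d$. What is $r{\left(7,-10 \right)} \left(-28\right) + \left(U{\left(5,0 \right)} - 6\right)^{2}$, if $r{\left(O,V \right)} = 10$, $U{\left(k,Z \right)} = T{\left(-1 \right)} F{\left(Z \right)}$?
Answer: $-244$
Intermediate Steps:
$U{\left(k,Z \right)} = 3 Z$
$r{\left(7,-10 \right)} \left(-28\right) + \left(U{\left(5,0 \right)} - 6\right)^{2} = 10 \left(-28\right) + \left(3 \cdot 0 - 6\right)^{2} = -280 + \left(0 - 6\right)^{2} = -280 + \left(-6\right)^{2} = -280 + 36 = -244$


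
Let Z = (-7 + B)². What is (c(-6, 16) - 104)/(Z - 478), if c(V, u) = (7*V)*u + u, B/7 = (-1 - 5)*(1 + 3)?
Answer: -760/30147 ≈ -0.025210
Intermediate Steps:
B = -168 (B = 7*((-1 - 5)*(1 + 3)) = 7*(-6*4) = 7*(-24) = -168)
c(V, u) = u + 7*V*u (c(V, u) = 7*V*u + u = u + 7*V*u)
Z = 30625 (Z = (-7 - 168)² = (-175)² = 30625)
(c(-6, 16) - 104)/(Z - 478) = (16*(1 + 7*(-6)) - 104)/(30625 - 478) = (16*(1 - 42) - 104)/30147 = (16*(-41) - 104)*(1/30147) = (-656 - 104)*(1/30147) = -760*1/30147 = -760/30147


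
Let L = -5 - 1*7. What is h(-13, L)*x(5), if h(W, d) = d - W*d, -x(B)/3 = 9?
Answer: 4536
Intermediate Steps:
x(B) = -27 (x(B) = -3*9 = -27)
L = -12 (L = -5 - 7 = -12)
h(W, d) = d - W*d
h(-13, L)*x(5) = -12*(1 - 1*(-13))*(-27) = -12*(1 + 13)*(-27) = -12*14*(-27) = -168*(-27) = 4536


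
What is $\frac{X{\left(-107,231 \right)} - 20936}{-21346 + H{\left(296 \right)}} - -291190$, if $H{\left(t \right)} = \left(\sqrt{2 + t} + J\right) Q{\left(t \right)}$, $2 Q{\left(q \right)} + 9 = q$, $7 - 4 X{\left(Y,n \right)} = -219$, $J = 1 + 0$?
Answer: $\frac{516467438355365}{1773638063} + \frac{11984833 \sqrt{298}}{1773638063} \approx 2.9119 \cdot 10^{5}$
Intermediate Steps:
$J = 1$
$X{\left(Y,n \right)} = \frac{113}{2}$ ($X{\left(Y,n \right)} = \frac{7}{4} - - \frac{219}{4} = \frac{7}{4} + \frac{219}{4} = \frac{113}{2}$)
$Q{\left(q \right)} = - \frac{9}{2} + \frac{q}{2}$
$H{\left(t \right)} = \left(1 + \sqrt{2 + t}\right) \left(- \frac{9}{2} + \frac{t}{2}\right)$ ($H{\left(t \right)} = \left(\sqrt{2 + t} + 1\right) \left(- \frac{9}{2} + \frac{t}{2}\right) = \left(1 + \sqrt{2 + t}\right) \left(- \frac{9}{2} + \frac{t}{2}\right)$)
$\frac{X{\left(-107,231 \right)} - 20936}{-21346 + H{\left(296 \right)}} - -291190 = \frac{\frac{113}{2} - 20936}{-21346 + \frac{\left(1 + \sqrt{2 + 296}\right) \left(-9 + 296\right)}{2}} - -291190 = - \frac{41759}{2 \left(-21346 + \frac{1}{2} \left(1 + \sqrt{298}\right) 287\right)} + 291190 = - \frac{41759}{2 \left(-21346 + \left(\frac{287}{2} + \frac{287 \sqrt{298}}{2}\right)\right)} + 291190 = - \frac{41759}{2 \left(- \frac{42405}{2} + \frac{287 \sqrt{298}}{2}\right)} + 291190 = 291190 - \frac{41759}{2 \left(- \frac{42405}{2} + \frac{287 \sqrt{298}}{2}\right)}$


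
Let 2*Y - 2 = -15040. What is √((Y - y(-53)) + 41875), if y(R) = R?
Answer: √34409 ≈ 185.50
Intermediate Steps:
Y = -7519 (Y = 1 + (½)*(-15040) = 1 - 7520 = -7519)
√((Y - y(-53)) + 41875) = √((-7519 - 1*(-53)) + 41875) = √((-7519 + 53) + 41875) = √(-7466 + 41875) = √34409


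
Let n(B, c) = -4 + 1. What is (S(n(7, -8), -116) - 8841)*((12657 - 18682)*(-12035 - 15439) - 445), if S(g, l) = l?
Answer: -1482655837585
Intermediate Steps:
n(B, c) = -3
(S(n(7, -8), -116) - 8841)*((12657 - 18682)*(-12035 - 15439) - 445) = (-116 - 8841)*((12657 - 18682)*(-12035 - 15439) - 445) = -8957*(-6025*(-27474) - 445) = -8957*(165530850 - 445) = -8957*165530405 = -1482655837585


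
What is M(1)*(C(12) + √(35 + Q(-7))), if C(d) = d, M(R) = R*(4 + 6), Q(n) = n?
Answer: 120 + 20*√7 ≈ 172.92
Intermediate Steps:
M(R) = 10*R (M(R) = R*10 = 10*R)
M(1)*(C(12) + √(35 + Q(-7))) = (10*1)*(12 + √(35 - 7)) = 10*(12 + √28) = 10*(12 + 2*√7) = 120 + 20*√7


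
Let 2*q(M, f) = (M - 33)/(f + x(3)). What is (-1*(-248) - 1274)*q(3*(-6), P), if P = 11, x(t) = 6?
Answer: 1539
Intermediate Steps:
q(M, f) = (-33 + M)/(2*(6 + f)) (q(M, f) = ((M - 33)/(f + 6))/2 = ((-33 + M)/(6 + f))/2 = (-33 + M)/(2*(6 + f)))
(-1*(-248) - 1274)*q(3*(-6), P) = (-1*(-248) - 1274)*((-33 + 3*(-6))/(2*(6 + 11))) = (248 - 1274)*((1/2)*(-33 - 18)/17) = -513*(-51)/17 = -1026*(-3/2) = 1539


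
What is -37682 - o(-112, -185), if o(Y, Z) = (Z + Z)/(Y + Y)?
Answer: -4220569/112 ≈ -37684.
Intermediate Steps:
o(Y, Z) = Z/Y (o(Y, Z) = (2*Z)/((2*Y)) = (2*Z)*(1/(2*Y)) = Z/Y)
-37682 - o(-112, -185) = -37682 - (-185)/(-112) = -37682 - (-185)*(-1)/112 = -37682 - 1*185/112 = -37682 - 185/112 = -4220569/112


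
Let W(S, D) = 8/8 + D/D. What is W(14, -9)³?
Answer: 8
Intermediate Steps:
W(S, D) = 2 (W(S, D) = 8*(⅛) + 1 = 1 + 1 = 2)
W(14, -9)³ = 2³ = 8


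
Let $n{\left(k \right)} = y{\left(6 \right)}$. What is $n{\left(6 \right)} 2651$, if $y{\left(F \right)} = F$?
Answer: $15906$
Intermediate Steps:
$n{\left(k \right)} = 6$
$n{\left(6 \right)} 2651 = 6 \cdot 2651 = 15906$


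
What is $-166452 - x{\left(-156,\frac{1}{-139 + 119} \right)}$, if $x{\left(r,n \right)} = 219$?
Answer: $-166671$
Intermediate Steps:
$-166452 - x{\left(-156,\frac{1}{-139 + 119} \right)} = -166452 - 219 = -166671$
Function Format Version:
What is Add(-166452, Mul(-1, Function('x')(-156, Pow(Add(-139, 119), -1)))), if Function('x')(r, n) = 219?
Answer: -166671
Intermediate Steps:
Add(-166452, Mul(-1, Function('x')(-156, Pow(Add(-139, 119), -1)))) = Add(-166452, Mul(-1, 219)) = Add(-166452, -219) = -166671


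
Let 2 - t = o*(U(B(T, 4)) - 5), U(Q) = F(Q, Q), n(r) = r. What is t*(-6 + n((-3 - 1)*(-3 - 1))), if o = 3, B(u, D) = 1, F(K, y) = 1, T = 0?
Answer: 140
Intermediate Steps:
U(Q) = 1
t = 14 (t = 2 - 3*(1 - 5) = 2 - 3*(-4) = 2 - 1*(-12) = 2 + 12 = 14)
t*(-6 + n((-3 - 1)*(-3 - 1))) = 14*(-6 + (-3 - 1)*(-3 - 1)) = 14*(-6 - 4*(-4)) = 14*(-6 + 16) = 14*10 = 140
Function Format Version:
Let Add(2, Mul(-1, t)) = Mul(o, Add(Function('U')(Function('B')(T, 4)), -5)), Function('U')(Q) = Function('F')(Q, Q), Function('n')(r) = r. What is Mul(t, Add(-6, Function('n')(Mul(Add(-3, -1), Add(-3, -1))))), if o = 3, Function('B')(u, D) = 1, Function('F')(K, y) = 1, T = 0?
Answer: 140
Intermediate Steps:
Function('U')(Q) = 1
t = 14 (t = Add(2, Mul(-1, Mul(3, Add(1, -5)))) = Add(2, Mul(-1, Mul(3, -4))) = Add(2, Mul(-1, -12)) = Add(2, 12) = 14)
Mul(t, Add(-6, Function('n')(Mul(Add(-3, -1), Add(-3, -1))))) = Mul(14, Add(-6, Mul(Add(-3, -1), Add(-3, -1)))) = Mul(14, Add(-6, Mul(-4, -4))) = Mul(14, Add(-6, 16)) = Mul(14, 10) = 140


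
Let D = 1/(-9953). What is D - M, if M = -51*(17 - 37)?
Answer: -10152061/9953 ≈ -1020.0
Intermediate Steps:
M = 1020 (M = -51*(-20) = 1020)
D = -1/9953 ≈ -0.00010047
D - M = -1/9953 - 1*1020 = -1/9953 - 1020 = -10152061/9953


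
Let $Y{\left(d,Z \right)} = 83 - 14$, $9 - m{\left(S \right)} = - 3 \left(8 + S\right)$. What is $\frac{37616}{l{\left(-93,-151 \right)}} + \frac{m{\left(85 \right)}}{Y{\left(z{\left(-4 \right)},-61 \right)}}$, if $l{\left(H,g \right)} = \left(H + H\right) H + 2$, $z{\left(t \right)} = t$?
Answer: $\frac{631492}{99475} \approx 6.3483$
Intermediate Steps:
$m{\left(S \right)} = 33 + 3 S$ ($m{\left(S \right)} = 9 - - 3 \left(8 + S\right) = 9 - \left(-24 - 3 S\right) = 9 + \left(24 + 3 S\right) = 33 + 3 S$)
$l{\left(H,g \right)} = 2 + 2 H^{2}$ ($l{\left(H,g \right)} = 2 H H + 2 = 2 H^{2} + 2 = 2 + 2 H^{2}$)
$Y{\left(d,Z \right)} = 69$
$\frac{37616}{l{\left(-93,-151 \right)}} + \frac{m{\left(85 \right)}}{Y{\left(z{\left(-4 \right)},-61 \right)}} = \frac{37616}{2 + 2 \left(-93\right)^{2}} + \frac{33 + 3 \cdot 85}{69} = \frac{37616}{2 + 2 \cdot 8649} + \left(33 + 255\right) \frac{1}{69} = \frac{37616}{2 + 17298} + 288 \cdot \frac{1}{69} = \frac{37616}{17300} + \frac{96}{23} = 37616 \cdot \frac{1}{17300} + \frac{96}{23} = \frac{9404}{4325} + \frac{96}{23} = \frac{631492}{99475}$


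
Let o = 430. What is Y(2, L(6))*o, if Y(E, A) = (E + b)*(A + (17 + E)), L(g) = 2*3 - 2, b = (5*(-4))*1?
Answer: -178020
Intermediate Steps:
b = -20 (b = -20*1 = -20)
L(g) = 4 (L(g) = 6 - 2 = 4)
Y(E, A) = (-20 + E)*(17 + A + E) (Y(E, A) = (E - 20)*(A + (17 + E)) = (-20 + E)*(17 + A + E))
Y(2, L(6))*o = (-340 + 2² - 20*4 - 3*2 + 4*2)*430 = (-340 + 4 - 80 - 6 + 8)*430 = -414*430 = -178020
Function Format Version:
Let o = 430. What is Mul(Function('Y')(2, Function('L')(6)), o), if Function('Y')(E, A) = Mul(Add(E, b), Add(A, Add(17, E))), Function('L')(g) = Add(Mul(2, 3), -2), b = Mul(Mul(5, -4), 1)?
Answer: -178020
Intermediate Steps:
b = -20 (b = Mul(-20, 1) = -20)
Function('L')(g) = 4 (Function('L')(g) = Add(6, -2) = 4)
Function('Y')(E, A) = Mul(Add(-20, E), Add(17, A, E)) (Function('Y')(E, A) = Mul(Add(E, -20), Add(A, Add(17, E))) = Mul(Add(-20, E), Add(17, A, E)))
Mul(Function('Y')(2, Function('L')(6)), o) = Mul(Add(-340, Pow(2, 2), Mul(-20, 4), Mul(-3, 2), Mul(4, 2)), 430) = Mul(Add(-340, 4, -80, -6, 8), 430) = Mul(-414, 430) = -178020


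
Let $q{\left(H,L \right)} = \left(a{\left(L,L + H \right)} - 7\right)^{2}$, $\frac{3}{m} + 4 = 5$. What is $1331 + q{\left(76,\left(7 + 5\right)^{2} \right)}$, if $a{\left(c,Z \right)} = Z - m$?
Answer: $45431$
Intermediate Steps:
$m = 3$ ($m = \frac{3}{-4 + 5} = \frac{3}{1} = 3 \cdot 1 = 3$)
$a{\left(c,Z \right)} = -3 + Z$ ($a{\left(c,Z \right)} = Z - 3 = -3 + Z$)
$q{\left(H,L \right)} = \left(-10 + H + L\right)^{2}$ ($q{\left(H,L \right)} = \left(\left(-3 + \left(L + H\right)\right) - 7\right)^{2} = \left(\left(-3 + \left(H + L\right)\right) - 7\right)^{2} = \left(\left(-3 + H + L\right) - 7\right)^{2} = \left(-10 + H + L\right)^{2}$)
$1331 + q{\left(76,\left(7 + 5\right)^{2} \right)} = 1331 + \left(-10 + 76 + \left(7 + 5\right)^{2}\right)^{2} = 1331 + \left(-10 + 76 + 12^{2}\right)^{2} = 1331 + \left(-10 + 76 + 144\right)^{2} = 1331 + 210^{2} = 1331 + 44100 = 45431$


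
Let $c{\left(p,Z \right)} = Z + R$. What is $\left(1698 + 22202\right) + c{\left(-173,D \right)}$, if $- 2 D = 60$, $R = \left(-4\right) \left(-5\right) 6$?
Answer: $23990$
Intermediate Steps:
$R = 120$ ($R = 20 \cdot 6 = 120$)
$D = -30$ ($D = \left(- \frac{1}{2}\right) 60 = -30$)
$c{\left(p,Z \right)} = 120 + Z$ ($c{\left(p,Z \right)} = Z + 120 = 120 + Z$)
$\left(1698 + 22202\right) + c{\left(-173,D \right)} = \left(1698 + 22202\right) + \left(120 - 30\right) = 23900 + 90 = 23990$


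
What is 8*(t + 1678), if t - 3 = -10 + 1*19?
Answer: 13520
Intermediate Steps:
t = 12 (t = 3 + (-10 + 1*19) = 3 + (-10 + 19) = 3 + 9 = 12)
8*(t + 1678) = 8*(12 + 1678) = 8*1690 = 13520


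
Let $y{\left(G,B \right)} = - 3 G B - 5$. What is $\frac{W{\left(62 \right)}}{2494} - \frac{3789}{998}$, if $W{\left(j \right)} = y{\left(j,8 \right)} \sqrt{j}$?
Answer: $- \frac{3789}{998} - \frac{1493 \sqrt{62}}{2494} \approx -8.5103$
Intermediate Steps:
$y{\left(G,B \right)} = -5 - 3 B G$ ($y{\left(G,B \right)} = - 3 B G - 5 = -5 - 3 B G$)
$W{\left(j \right)} = \sqrt{j} \left(-5 - 24 j\right)$ ($W{\left(j \right)} = \left(-5 - 24 j\right) \sqrt{j} = \sqrt{j} \left(-5 - 24 j\right)$)
$\frac{W{\left(62 \right)}}{2494} - \frac{3789}{998} = \frac{\sqrt{62} \left(-5 - 1488\right)}{2494} - \frac{3789}{998} = \sqrt{62} \left(-5 - 1488\right) \frac{1}{2494} - \frac{3789}{998} = \sqrt{62} \left(-1493\right) \frac{1}{2494} - \frac{3789}{998} = - 1493 \sqrt{62} \cdot \frac{1}{2494} - \frac{3789}{998} = - \frac{1493 \sqrt{62}}{2494} - \frac{3789}{998} = - \frac{3789}{998} - \frac{1493 \sqrt{62}}{2494}$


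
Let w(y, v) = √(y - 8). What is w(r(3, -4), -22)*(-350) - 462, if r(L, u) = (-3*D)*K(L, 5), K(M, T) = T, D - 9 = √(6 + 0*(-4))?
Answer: -462 - 350*I*√(143 + 15*√6) ≈ -462.0 - 4692.4*I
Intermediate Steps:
D = 9 + √6 (D = 9 + √(6 + 0*(-4)) = 9 + √(6 + 0) = 9 + √6 ≈ 11.449)
r(L, u) = -135 - 15*√6 (r(L, u) = -3*(9 + √6)*5 = (-27 - 3*√6)*5 = -135 - 15*√6)
w(y, v) = √(-8 + y)
w(r(3, -4), -22)*(-350) - 462 = √(-8 + (-135 - 15*√6))*(-350) - 462 = √(-143 - 15*√6)*(-350) - 462 = -350*√(-143 - 15*√6) - 462 = -462 - 350*√(-143 - 15*√6)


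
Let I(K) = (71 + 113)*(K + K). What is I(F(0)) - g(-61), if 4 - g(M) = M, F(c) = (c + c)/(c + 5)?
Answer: -65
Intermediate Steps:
F(c) = 2*c/(5 + c) (F(c) = (2*c)/(5 + c) = 2*c/(5 + c))
g(M) = 4 - M
I(K) = 368*K (I(K) = 184*(2*K) = 368*K)
I(F(0)) - g(-61) = 368*(2*0/(5 + 0)) - (4 - 1*(-61)) = 368*(2*0/5) - (4 + 61) = 368*(2*0*(⅕)) - 1*65 = 368*0 - 65 = 0 - 65 = -65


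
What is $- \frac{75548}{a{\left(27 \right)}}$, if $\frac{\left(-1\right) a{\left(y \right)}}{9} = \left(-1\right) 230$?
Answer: $- \frac{37774}{1035} \approx -36.497$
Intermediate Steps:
$a{\left(y \right)} = 2070$ ($a{\left(y \right)} = - 9 \left(\left(-1\right) 230\right) = \left(-9\right) \left(-230\right) = 2070$)
$- \frac{75548}{a{\left(27 \right)}} = - \frac{75548}{2070} = \left(-75548\right) \frac{1}{2070} = - \frac{37774}{1035}$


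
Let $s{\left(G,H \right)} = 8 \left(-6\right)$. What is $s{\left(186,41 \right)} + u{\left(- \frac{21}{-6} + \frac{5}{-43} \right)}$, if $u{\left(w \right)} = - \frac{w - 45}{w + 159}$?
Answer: $- \frac{222247}{4655} \approx -47.744$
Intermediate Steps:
$s{\left(G,H \right)} = -48$
$u{\left(w \right)} = - \frac{-45 + w}{159 + w}$
$s{\left(186,41 \right)} + u{\left(- \frac{21}{-6} + \frac{5}{-43} \right)} = -48 + \frac{45 - \left(- \frac{21}{-6} + \frac{5}{-43}\right)}{159 + \left(- \frac{21}{-6} + \frac{5}{-43}\right)} = -48 + \frac{45 - \left(\left(-21\right) \left(- \frac{1}{6}\right) + 5 \left(- \frac{1}{43}\right)\right)}{159 + \left(\left(-21\right) \left(- \frac{1}{6}\right) + 5 \left(- \frac{1}{43}\right)\right)} = -48 + \frac{45 - \left(\frac{7}{2} - \frac{5}{43}\right)}{159 + \left(\frac{7}{2} - \frac{5}{43}\right)} = -48 + \frac{45 - \frac{291}{86}}{159 + \frac{291}{86}} = -48 + \frac{45 - \frac{291}{86}}{\frac{13965}{86}} = -48 + \frac{86}{13965} \cdot \frac{3579}{86} = -48 + \frac{1193}{4655} = - \frac{222247}{4655}$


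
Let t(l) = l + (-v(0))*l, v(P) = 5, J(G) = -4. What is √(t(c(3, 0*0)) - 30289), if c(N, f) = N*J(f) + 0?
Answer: I*√30241 ≈ 173.9*I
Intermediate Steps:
c(N, f) = -4*N (c(N, f) = N*(-4) + 0 = -4*N + 0 = -4*N)
t(l) = -4*l (t(l) = l + (-1*5)*l = l - 5*l = -4*l)
√(t(c(3, 0*0)) - 30289) = √(-(-16)*3 - 30289) = √(-4*(-12) - 30289) = √(48 - 30289) = √(-30241) = I*√30241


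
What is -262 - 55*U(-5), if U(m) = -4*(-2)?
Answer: -702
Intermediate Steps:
U(m) = 8
-262 - 55*U(-5) = -262 - 55*8 = -262 - 440 = -702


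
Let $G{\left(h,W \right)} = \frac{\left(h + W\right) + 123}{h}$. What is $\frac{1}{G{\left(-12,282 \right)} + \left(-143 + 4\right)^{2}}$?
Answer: $\frac{4}{77153} \approx 5.1845 \cdot 10^{-5}$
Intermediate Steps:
$G{\left(h,W \right)} = \frac{123 + W + h}{h}$ ($G{\left(h,W \right)} = \frac{\left(W + h\right) + 123}{h} = \frac{123 + W + h}{h}$)
$\frac{1}{G{\left(-12,282 \right)} + \left(-143 + 4\right)^{2}} = \frac{1}{\frac{123 + 282 - 12}{-12} + \left(-143 + 4\right)^{2}} = \frac{1}{\left(- \frac{1}{12}\right) 393 + \left(-139\right)^{2}} = \frac{1}{- \frac{131}{4} + 19321} = \frac{1}{\frac{77153}{4}} = \frac{4}{77153}$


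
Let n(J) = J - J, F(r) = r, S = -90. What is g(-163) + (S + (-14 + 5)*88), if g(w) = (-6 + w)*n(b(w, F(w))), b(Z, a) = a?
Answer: -882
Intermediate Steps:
n(J) = 0
g(w) = 0 (g(w) = (-6 + w)*0 = 0)
g(-163) + (S + (-14 + 5)*88) = 0 + (-90 + (-14 + 5)*88) = 0 + (-90 - 9*88) = 0 + (-90 - 792) = 0 - 882 = -882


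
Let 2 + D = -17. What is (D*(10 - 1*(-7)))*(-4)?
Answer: 1292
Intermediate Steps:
D = -19 (D = -2 - 17 = -19)
(D*(10 - 1*(-7)))*(-4) = -19*(10 - 1*(-7))*(-4) = -19*(10 + 7)*(-4) = -19*17*(-4) = -323*(-4) = 1292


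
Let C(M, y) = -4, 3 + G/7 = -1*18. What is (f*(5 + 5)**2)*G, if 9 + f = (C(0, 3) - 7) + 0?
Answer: 294000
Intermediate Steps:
G = -147 (G = -21 + 7*(-1*18) = -21 + 7*(-18) = -21 - 126 = -147)
f = -20 (f = -9 + ((-4 - 7) + 0) = -9 + (-11 + 0) = -9 - 11 = -20)
(f*(5 + 5)**2)*G = -20*(5 + 5)**2*(-147) = -20*10**2*(-147) = -20*100*(-147) = -2000*(-147) = 294000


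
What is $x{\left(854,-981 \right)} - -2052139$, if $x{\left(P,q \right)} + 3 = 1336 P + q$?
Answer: $3192099$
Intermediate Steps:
$x{\left(P,q \right)} = -3 + q + 1336 P$ ($x{\left(P,q \right)} = -3 + \left(1336 P + q\right) = -3 + \left(q + 1336 P\right) = -3 + q + 1336 P$)
$x{\left(854,-981 \right)} - -2052139 = \left(-3 - 981 + 1336 \cdot 854\right) - -2052139 = \left(-3 - 981 + 1140944\right) + 2052139 = 1139960 + 2052139 = 3192099$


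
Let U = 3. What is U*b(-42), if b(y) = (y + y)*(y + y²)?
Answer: -433944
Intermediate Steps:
b(y) = 2*y*(y + y²) (b(y) = (2*y)*(y + y²) = 2*y*(y + y²))
U*b(-42) = 3*(2*(-42)²*(1 - 42)) = 3*(2*1764*(-41)) = 3*(-144648) = -433944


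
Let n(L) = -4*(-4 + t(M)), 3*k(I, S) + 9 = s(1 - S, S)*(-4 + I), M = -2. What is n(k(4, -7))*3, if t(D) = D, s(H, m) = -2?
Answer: 72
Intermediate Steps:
k(I, S) = -1/3 - 2*I/3 (k(I, S) = -3 + (-2*(-4 + I))/3 = -3 + (8 - 2*I)/3 = -3 + (8/3 - 2*I/3) = -1/3 - 2*I/3)
n(L) = 24 (n(L) = -4*(-4 - 2) = -4*(-6) = 24)
n(k(4, -7))*3 = 24*3 = 72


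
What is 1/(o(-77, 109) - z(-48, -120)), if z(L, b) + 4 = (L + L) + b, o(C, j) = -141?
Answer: 1/79 ≈ 0.012658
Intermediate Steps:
z(L, b) = -4 + b + 2*L (z(L, b) = -4 + ((L + L) + b) = -4 + (2*L + b) = -4 + (b + 2*L) = -4 + b + 2*L)
1/(o(-77, 109) - z(-48, -120)) = 1/(-141 - (-4 - 120 + 2*(-48))) = 1/(-141 - (-4 - 120 - 96)) = 1/(-141 - 1*(-220)) = 1/(-141 + 220) = 1/79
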